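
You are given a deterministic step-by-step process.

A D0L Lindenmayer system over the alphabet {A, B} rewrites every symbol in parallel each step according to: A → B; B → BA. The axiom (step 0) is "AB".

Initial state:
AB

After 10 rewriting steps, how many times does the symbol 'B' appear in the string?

144

k=0  AB
k=1  BBA
k=2  BABAB
k=3  BABBABBA
k=4  BABBABABBABAB
k=5  BABBABABBABBABABBABBA
k=6  BABBABABBABBABABBABABBABBABABBABAB
k=7  BABBABABBABBABABBABABBABBABABBABBABABBABABBABBABABBABBA
k=8  BABBABABBABBABABBABABBABBABABBABBABABBABABBABBABABBABABBABBABABBABBABABBABABBABBABABBABAB
k=9  BABBABABBABBABABBABABBABBABABBABBABABBABABBABBABABBABABBAB…BBABABBABABBABBABABBABABBABBABABBABBABABBABABBABBABABBABBA  (len 144)
k=10  BABBABABBABBABABBABABBABBABABBABBABABBABABBABBABABBABABBAB…BBABABBABABBABBABABBABABBABBABABBABBABABBABABBABBABABBABAB  (len 233)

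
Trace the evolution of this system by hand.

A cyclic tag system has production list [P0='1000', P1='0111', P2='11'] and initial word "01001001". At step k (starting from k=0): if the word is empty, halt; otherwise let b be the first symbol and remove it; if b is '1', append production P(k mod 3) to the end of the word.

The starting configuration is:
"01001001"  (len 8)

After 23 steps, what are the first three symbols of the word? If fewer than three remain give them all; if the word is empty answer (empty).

gen 0: "01001001"  (len 8)
gen 1: "1001001"  (len 7)
gen 2: "0010010111"  (len 10)
gen 3: "010010111"  (len 9)
gen 4: "10010111"  (len 8)
gen 5: "00101110111"  (len 11)
gen 6: "0101110111"  (len 10)
gen 7: "101110111"  (len 9)
gen 8: "011101110111"  (len 12)
gen 9: "11101110111"  (len 11)
gen 10: "11011101111000"  (len 14)
gen 11: "10111011110000111"  (len 17)
gen 12: "011101111000011111"  (len 18)
gen 13: "11101111000011111"  (len 17)
gen 14: "11011110000111110111"  (len 20)
gen 15: "101111000011111011111"  (len 21)
gen 16: "011110000111110111111000"  (len 24)
gen 17: "11110000111110111111000"  (len 23)
gen 18: "111000011111011111100011"  (len 24)
gen 19: "110000111110111111000111000"  (len 27)
gen 20: "100001111101111110001110000111"  (len 30)
gen 21: "0000111110111111000111000011111"  (len 31)
gen 22: "000111110111111000111000011111"  (len 30)
gen 23: "00111110111111000111000011111"  (len 29)

001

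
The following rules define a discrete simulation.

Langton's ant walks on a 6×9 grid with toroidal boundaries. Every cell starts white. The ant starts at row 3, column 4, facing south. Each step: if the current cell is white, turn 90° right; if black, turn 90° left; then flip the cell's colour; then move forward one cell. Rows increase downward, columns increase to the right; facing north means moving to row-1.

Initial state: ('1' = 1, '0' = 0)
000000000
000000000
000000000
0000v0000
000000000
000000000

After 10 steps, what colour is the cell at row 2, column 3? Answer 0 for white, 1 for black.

1

0) 000000000
000000000
000000000
0000v0000
000000000
000000000
1) 000000000
000000000
000000000
000<10000
000000000
000000000
2) 000000000
000000000
000^00000
000110000
000000000
000000000
3) 000000000
000000000
0001>0000
000110000
000000000
000000000
4) 000000000
000000000
000110000
0001v0000
000000000
000000000
5) 000000000
000000000
000110000
00010>000
000000000
000000000
6) 000000000
000000000
000110000
000101000
00000v000
000000000
7) 000000000
000000000
000110000
000101000
0000<1000
000000000
8) 000000000
000000000
000110000
0001^1000
000011000
000000000
9) 000000000
000000000
000110000
00011>000
000011000
000000000
10) 000000000
000000000
00011^000
000110000
000011000
000000000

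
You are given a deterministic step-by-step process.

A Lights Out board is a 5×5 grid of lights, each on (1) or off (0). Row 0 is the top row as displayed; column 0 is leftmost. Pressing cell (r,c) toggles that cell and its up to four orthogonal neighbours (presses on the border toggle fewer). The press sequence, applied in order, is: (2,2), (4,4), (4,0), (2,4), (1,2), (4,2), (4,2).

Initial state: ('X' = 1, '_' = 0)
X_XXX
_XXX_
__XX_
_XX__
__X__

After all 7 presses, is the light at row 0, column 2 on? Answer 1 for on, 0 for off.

t=0: X_XXX
_XXX_
__XX_
_XX__
__X__
t=1: X_XXX
_X_X_
_X___
_X___
__X__
t=2: X_XXX
_X_X_
_X___
_X__X
__XXX
t=3: X_XXX
_X_X_
_X___
XX__X
XXXXX
t=4: X_XXX
_X_XX
_X_XX
XX___
XXXXX
t=5: X__XX
__X_X
_XXXX
XX___
XXXXX
t=6: X__XX
__X_X
_XXXX
XXX__
X___X
t=7: X__XX
__X_X
_XXXX
XX___
XXXXX

0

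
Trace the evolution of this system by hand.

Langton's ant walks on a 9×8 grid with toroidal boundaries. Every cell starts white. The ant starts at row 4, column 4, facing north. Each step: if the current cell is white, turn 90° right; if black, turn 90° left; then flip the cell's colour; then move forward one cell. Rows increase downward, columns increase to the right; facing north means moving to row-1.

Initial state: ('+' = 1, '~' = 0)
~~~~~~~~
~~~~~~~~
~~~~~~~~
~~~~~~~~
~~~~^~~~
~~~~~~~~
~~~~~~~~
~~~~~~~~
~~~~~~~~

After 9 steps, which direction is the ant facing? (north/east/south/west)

west

0) ~~~~~~~~
~~~~~~~~
~~~~~~~~
~~~~~~~~
~~~~^~~~
~~~~~~~~
~~~~~~~~
~~~~~~~~
~~~~~~~~
1) ~~~~~~~~
~~~~~~~~
~~~~~~~~
~~~~~~~~
~~~~+>~~
~~~~~~~~
~~~~~~~~
~~~~~~~~
~~~~~~~~
2) ~~~~~~~~
~~~~~~~~
~~~~~~~~
~~~~~~~~
~~~~++~~
~~~~~v~~
~~~~~~~~
~~~~~~~~
~~~~~~~~
3) ~~~~~~~~
~~~~~~~~
~~~~~~~~
~~~~~~~~
~~~~++~~
~~~~<+~~
~~~~~~~~
~~~~~~~~
~~~~~~~~
4) ~~~~~~~~
~~~~~~~~
~~~~~~~~
~~~~~~~~
~~~~^+~~
~~~~++~~
~~~~~~~~
~~~~~~~~
~~~~~~~~
5) ~~~~~~~~
~~~~~~~~
~~~~~~~~
~~~~~~~~
~~~<~+~~
~~~~++~~
~~~~~~~~
~~~~~~~~
~~~~~~~~
6) ~~~~~~~~
~~~~~~~~
~~~~~~~~
~~~^~~~~
~~~+~+~~
~~~~++~~
~~~~~~~~
~~~~~~~~
~~~~~~~~
7) ~~~~~~~~
~~~~~~~~
~~~~~~~~
~~~+>~~~
~~~+~+~~
~~~~++~~
~~~~~~~~
~~~~~~~~
~~~~~~~~
8) ~~~~~~~~
~~~~~~~~
~~~~~~~~
~~~++~~~
~~~+v+~~
~~~~++~~
~~~~~~~~
~~~~~~~~
~~~~~~~~
9) ~~~~~~~~
~~~~~~~~
~~~~~~~~
~~~++~~~
~~~<++~~
~~~~++~~
~~~~~~~~
~~~~~~~~
~~~~~~~~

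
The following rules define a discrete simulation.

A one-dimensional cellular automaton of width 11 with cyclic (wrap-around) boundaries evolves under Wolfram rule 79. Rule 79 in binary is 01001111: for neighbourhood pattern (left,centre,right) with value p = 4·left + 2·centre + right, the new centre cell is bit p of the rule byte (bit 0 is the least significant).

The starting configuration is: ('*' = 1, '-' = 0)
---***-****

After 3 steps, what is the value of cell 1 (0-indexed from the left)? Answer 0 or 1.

step 0: ---***-****
step 1: -***-*-*--*
step 2: -*-*-*-*-**
step 3: -*-*-*-*-**

1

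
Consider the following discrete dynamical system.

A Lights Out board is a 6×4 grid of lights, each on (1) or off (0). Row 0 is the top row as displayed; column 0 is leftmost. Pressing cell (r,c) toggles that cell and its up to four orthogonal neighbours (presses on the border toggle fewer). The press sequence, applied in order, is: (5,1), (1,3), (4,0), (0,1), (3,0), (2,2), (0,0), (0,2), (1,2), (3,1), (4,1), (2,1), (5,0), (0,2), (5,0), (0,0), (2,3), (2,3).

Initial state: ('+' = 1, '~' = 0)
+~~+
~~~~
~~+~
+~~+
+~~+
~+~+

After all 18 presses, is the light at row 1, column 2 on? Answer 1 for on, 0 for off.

1

gen 0: +~~+
~~~~
~~+~
+~~+
+~~+
~+~+
gen 1: +~~+
~~~~
~~+~
+~~+
++~+
+~++
gen 2: +~~~
~~++
~~++
+~~+
++~+
+~++
gen 3: +~~~
~~++
~~++
~~~+
~~~+
~~++
gen 4: ~++~
~+++
~~++
~~~+
~~~+
~~++
gen 5: ~++~
~+++
+~++
++~+
+~~+
~~++
gen 6: ~++~
~+~+
++~~
++++
+~~+
~~++
gen 7: +~+~
++~+
++~~
++++
+~~+
~~++
gen 8: ++~+
++++
++~~
++++
+~~+
~~++
gen 9: ++++
+~~~
+++~
++++
+~~+
~~++
gen 10: ++++
+~~~
+~+~
~~~+
++~+
~~++
gen 11: ++++
+~~~
+~+~
~+~+
~~++
~+++
gen 12: ++++
++~~
~+~~
~~~+
~~++
~+++
gen 13: ++++
++~~
~+~~
~~~+
+~++
+~++
gen 14: +~~~
+++~
~+~~
~~~+
+~++
+~++
gen 15: +~~~
+++~
~+~~
~~~+
~~++
~+++
gen 16: ~+~~
~++~
~+~~
~~~+
~~++
~+++
gen 17: ~+~~
~+++
~+++
~~~~
~~++
~+++
gen 18: ~+~~
~++~
~+~~
~~~+
~~++
~+++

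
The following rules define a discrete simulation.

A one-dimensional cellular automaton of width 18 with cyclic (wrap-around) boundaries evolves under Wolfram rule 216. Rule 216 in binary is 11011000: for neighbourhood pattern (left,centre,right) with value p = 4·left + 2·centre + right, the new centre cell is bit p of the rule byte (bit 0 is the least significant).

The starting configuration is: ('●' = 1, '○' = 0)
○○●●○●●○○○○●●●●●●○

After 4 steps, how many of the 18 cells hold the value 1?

t=0: ○○●●○●●○○○○●●●●●●○
t=1: ○○●●○●●●○○○●●●●●●●
t=2: ●○●●○●●●●○○●●●●●●●
t=3: ●○●●○●●●●●○●●●●●●●
t=4: ●○●●○●●●●●○●●●●●●●

15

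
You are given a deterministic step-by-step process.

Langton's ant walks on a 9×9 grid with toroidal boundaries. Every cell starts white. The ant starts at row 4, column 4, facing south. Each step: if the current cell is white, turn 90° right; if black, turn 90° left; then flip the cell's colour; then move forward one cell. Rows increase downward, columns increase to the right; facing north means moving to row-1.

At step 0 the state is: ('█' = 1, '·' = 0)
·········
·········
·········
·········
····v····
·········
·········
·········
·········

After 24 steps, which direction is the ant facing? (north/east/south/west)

north

t=0: ·········
·········
·········
·········
····v····
·········
·········
·········
·········
t=1: ·········
·········
·········
·········
···<█····
·········
·········
·········
·········
t=2: ·········
·········
·········
···^·····
···██····
·········
·········
·········
·········
t=3: ·········
·········
·········
···█>····
···██····
·········
·········
·········
·········
t=4: ·········
·········
·········
···██····
···█v····
·········
·········
·········
·········
t=5: ·········
·········
·········
···██····
···█·>···
·········
·········
·········
·········
t=6: ·········
·········
·········
···██····
···█·█···
·····v···
·········
·········
·········
t=7: ·········
·········
·········
···██····
···█·█···
····<█···
·········
·········
·········
t=8: ·········
·········
·········
···██····
···█^█···
····██···
·········
·········
·········
t=9: ·········
·········
·········
···██····
···██>···
····██···
·········
·········
·········
t=10: ·········
·········
·········
···██^···
···██····
····██···
·········
·········
·········
t=11: ·········
·········
·········
···███>··
···██····
····██···
·········
·········
·········
t=12: ·········
·········
·········
···████··
···██·v··
····██···
·········
·········
·········
t=13: ·········
·········
·········
···████··
···██<█··
····██···
·········
·········
·········
t=14: ·········
·········
·········
···██^█··
···████··
····██···
·········
·········
·········
t=15: ·········
·········
·········
···█<·█··
···████··
····██···
·········
·········
·········
t=16: ·········
·········
·········
···█··█··
···█v██··
····██···
·········
·········
·········
t=17: ·········
·········
·········
···█··█··
···█·>█··
····██···
·········
·········
·········
t=18: ·········
·········
·········
···█·^█··
···█··█··
····██···
·········
·········
·········
t=19: ·········
·········
·········
···█·█>··
···█··█··
····██···
·········
·········
·········
t=20: ·········
·········
······^··
···█·█···
···█··█··
····██···
·········
·········
·········
t=21: ·········
·········
······█>·
···█·█···
···█··█··
····██···
·········
·········
·········
t=22: ·········
·········
······██·
···█·█·v·
···█··█··
····██···
·········
·········
·········
t=23: ·········
·········
······██·
···█·█<█·
···█··█··
····██···
·········
·········
·········
t=24: ·········
·········
······^█·
···█·███·
···█··█··
····██···
·········
·········
·········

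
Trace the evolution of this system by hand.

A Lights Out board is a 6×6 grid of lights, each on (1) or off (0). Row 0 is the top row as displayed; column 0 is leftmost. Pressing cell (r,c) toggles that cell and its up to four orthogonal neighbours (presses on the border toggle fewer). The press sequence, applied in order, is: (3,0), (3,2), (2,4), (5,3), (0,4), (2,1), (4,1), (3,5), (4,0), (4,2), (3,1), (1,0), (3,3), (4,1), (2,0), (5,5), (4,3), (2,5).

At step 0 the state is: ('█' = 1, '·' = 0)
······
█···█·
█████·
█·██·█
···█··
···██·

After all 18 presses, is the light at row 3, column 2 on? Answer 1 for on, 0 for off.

k=0  ······
█···█·
█████·
█·██·█
···█··
···██·
k=1  ······
█···█·
·████·
·███·█
█··█··
···██·
k=2  ······
█···█·
·█·██·
·····█
█·██··
···██·
k=3  ······
█·····
·█···█
····██
█·██··
···██·
k=4  ······
█·····
·█···█
····██
█·█···
··█···
k=5  ···███
█···█·
·█···█
····██
█·█···
··█···
k=6  ···███
██··█·
█·█··█
·█··██
█·█···
··█···
k=7  ···███
██··█·
█·█··█
····██
·█····
·██···
k=8  ···███
██··█·
█·█···
······
·█···█
·██···
k=9  ···███
██··█·
█·█···
█·····
█····█
███···
k=10  ···███
██··█·
█·█···
█·█···
████·█
██····
k=11  ···███
██··█·
███···
·█····
█·██·█
██····
k=12  █··███
····█·
·██···
·█····
█·██·█
██····
k=13  █··███
····█·
·███··
·████·
█·█··█
██····
k=14  █··███
····█·
·███··
··███·
·█···█
█·····
k=15  █··███
█···█·
█·██··
█·███·
·█···█
█·····
k=16  █··███
█···█·
█·██··
█·███·
·█····
█···██
k=17  █··███
█···█·
█·██··
█·█·█·
·████·
█··███
k=18  █··███
█···██
█·████
█·█·██
·████·
█··███

1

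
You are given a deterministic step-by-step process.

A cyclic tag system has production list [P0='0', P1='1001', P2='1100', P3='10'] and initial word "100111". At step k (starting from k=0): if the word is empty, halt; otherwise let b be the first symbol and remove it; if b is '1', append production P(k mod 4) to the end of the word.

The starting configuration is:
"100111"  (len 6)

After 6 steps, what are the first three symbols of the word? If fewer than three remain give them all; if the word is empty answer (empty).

k=0  "100111"  (len 6)
k=1  "001110"  (len 6)
k=2  "01110"  (len 5)
k=3  "1110"  (len 4)
k=4  "11010"  (len 5)
k=5  "10100"  (len 5)
k=6  "01001001"  (len 8)

010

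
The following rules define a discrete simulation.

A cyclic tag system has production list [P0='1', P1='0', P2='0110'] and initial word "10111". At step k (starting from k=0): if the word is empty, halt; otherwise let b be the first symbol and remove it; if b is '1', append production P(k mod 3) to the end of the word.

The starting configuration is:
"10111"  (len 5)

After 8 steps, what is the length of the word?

9

[0] "10111"  (len 5)
[1] "01111"  (len 5)
[2] "1111"  (len 4)
[3] "1110110"  (len 7)
[4] "1101101"  (len 7)
[5] "1011010"  (len 7)
[6] "0110100110"  (len 10)
[7] "110100110"  (len 9)
[8] "101001100"  (len 9)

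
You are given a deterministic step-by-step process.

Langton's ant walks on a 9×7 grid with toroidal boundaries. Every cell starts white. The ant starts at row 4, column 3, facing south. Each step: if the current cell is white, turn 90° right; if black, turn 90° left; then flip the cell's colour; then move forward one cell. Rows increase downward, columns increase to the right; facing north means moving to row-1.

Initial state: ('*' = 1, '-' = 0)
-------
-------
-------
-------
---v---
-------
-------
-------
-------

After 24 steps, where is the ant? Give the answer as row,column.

2,5

t=0: -------
-------
-------
-------
---v---
-------
-------
-------
-------
t=1: -------
-------
-------
-------
--<*---
-------
-------
-------
-------
t=2: -------
-------
-------
--^----
--**---
-------
-------
-------
-------
t=3: -------
-------
-------
--*>---
--**---
-------
-------
-------
-------
t=4: -------
-------
-------
--**---
--*v---
-------
-------
-------
-------
t=5: -------
-------
-------
--**---
--*->--
-------
-------
-------
-------
t=6: -------
-------
-------
--**---
--*-*--
----v--
-------
-------
-------
t=7: -------
-------
-------
--**---
--*-*--
---<*--
-------
-------
-------
t=8: -------
-------
-------
--**---
--*^*--
---**--
-------
-------
-------
t=9: -------
-------
-------
--**---
--**>--
---**--
-------
-------
-------
t=10: -------
-------
-------
--**^--
--**---
---**--
-------
-------
-------
t=11: -------
-------
-------
--***>-
--**---
---**--
-------
-------
-------
t=12: -------
-------
-------
--****-
--**-v-
---**--
-------
-------
-------
t=13: -------
-------
-------
--****-
--**<*-
---**--
-------
-------
-------
t=14: -------
-------
-------
--**^*-
--****-
---**--
-------
-------
-------
t=15: -------
-------
-------
--*<-*-
--****-
---**--
-------
-------
-------
t=16: -------
-------
-------
--*--*-
--*v**-
---**--
-------
-------
-------
t=17: -------
-------
-------
--*--*-
--*->*-
---**--
-------
-------
-------
t=18: -------
-------
-------
--*-^*-
--*--*-
---**--
-------
-------
-------
t=19: -------
-------
-------
--*-*>-
--*--*-
---**--
-------
-------
-------
t=20: -------
-------
-----^-
--*-*--
--*--*-
---**--
-------
-------
-------
t=21: -------
-------
-----*>
--*-*--
--*--*-
---**--
-------
-------
-------
t=22: -------
-------
-----**
--*-*-v
--*--*-
---**--
-------
-------
-------
t=23: -------
-------
-----**
--*-*<*
--*--*-
---**--
-------
-------
-------
t=24: -------
-------
-----^*
--*-***
--*--*-
---**--
-------
-------
-------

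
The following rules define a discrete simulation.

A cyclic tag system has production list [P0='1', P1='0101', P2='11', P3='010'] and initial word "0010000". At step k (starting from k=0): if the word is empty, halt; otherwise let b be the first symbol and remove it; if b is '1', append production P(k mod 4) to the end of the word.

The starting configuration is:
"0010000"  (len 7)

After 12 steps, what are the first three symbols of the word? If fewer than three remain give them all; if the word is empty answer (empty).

0) "0010000"  (len 7)
1) "010000"  (len 6)
2) "10000"  (len 5)
3) "000011"  (len 6)
4) "00011"  (len 5)
5) "0011"  (len 4)
6) "011"  (len 3)
7) "11"  (len 2)
8) "1010"  (len 4)
9) "0101"  (len 4)
10) "101"  (len 3)
11) "0111"  (len 4)
12) "111"  (len 3)

111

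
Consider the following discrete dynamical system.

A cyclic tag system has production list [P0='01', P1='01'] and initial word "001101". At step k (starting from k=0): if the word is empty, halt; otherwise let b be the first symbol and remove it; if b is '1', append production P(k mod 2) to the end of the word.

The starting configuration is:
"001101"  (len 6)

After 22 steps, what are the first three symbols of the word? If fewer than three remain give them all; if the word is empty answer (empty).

step 0: "001101"  (len 6)
step 1: "01101"  (len 5)
step 2: "1101"  (len 4)
step 3: "10101"  (len 5)
step 4: "010101"  (len 6)
step 5: "10101"  (len 5)
step 6: "010101"  (len 6)
step 7: "10101"  (len 5)
step 8: "010101"  (len 6)
step 9: "10101"  (len 5)
step 10: "010101"  (len 6)
step 11: "10101"  (len 5)
step 12: "010101"  (len 6)
step 13: "10101"  (len 5)
step 14: "010101"  (len 6)
step 15: "10101"  (len 5)
step 16: "010101"  (len 6)
step 17: "10101"  (len 5)
step 18: "010101"  (len 6)
step 19: "10101"  (len 5)
step 20: "010101"  (len 6)
step 21: "10101"  (len 5)
step 22: "010101"  (len 6)

010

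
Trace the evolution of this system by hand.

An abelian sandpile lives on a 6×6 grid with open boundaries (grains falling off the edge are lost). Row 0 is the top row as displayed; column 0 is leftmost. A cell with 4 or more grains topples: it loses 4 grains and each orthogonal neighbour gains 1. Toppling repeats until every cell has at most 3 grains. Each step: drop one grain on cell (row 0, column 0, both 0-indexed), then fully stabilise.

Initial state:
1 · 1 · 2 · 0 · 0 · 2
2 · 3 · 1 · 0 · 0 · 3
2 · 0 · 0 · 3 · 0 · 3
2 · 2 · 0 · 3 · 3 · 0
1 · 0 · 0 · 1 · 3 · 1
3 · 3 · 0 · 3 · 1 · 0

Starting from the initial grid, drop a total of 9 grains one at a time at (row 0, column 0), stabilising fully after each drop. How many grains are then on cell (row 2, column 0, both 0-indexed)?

3

gen 0: 1 · 1 · 2 · 0 · 0 · 2
2 · 3 · 1 · 0 · 0 · 3
2 · 0 · 0 · 3 · 0 · 3
2 · 2 · 0 · 3 · 3 · 0
1 · 0 · 0 · 1 · 3 · 1
3 · 3 · 0 · 3 · 1 · 0
gen 1: 2 · 1 · 2 · 0 · 0 · 2
2 · 3 · 1 · 0 · 0 · 3
2 · 0 · 0 · 3 · 0 · 3
2 · 2 · 0 · 3 · 3 · 0
1 · 0 · 0 · 1 · 3 · 1
3 · 3 · 0 · 3 · 1 · 0
gen 2: 3 · 1 · 2 · 0 · 0 · 2
2 · 3 · 1 · 0 · 0 · 3
2 · 0 · 0 · 3 · 0 · 3
2 · 2 · 0 · 3 · 3 · 0
1 · 0 · 0 · 1 · 3 · 1
3 · 3 · 0 · 3 · 1 · 0
gen 3: 0 · 2 · 2 · 0 · 0 · 2
3 · 3 · 1 · 0 · 0 · 3
2 · 0 · 0 · 3 · 0 · 3
2 · 2 · 0 · 3 · 3 · 0
1 · 0 · 0 · 1 · 3 · 1
3 · 3 · 0 · 3 · 1 · 0
gen 4: 1 · 2 · 2 · 0 · 0 · 2
3 · 3 · 1 · 0 · 0 · 3
2 · 0 · 0 · 3 · 0 · 3
2 · 2 · 0 · 3 · 3 · 0
1 · 0 · 0 · 1 · 3 · 1
3 · 3 · 0 · 3 · 1 · 0
gen 5: 2 · 2 · 2 · 0 · 0 · 2
3 · 3 · 1 · 0 · 0 · 3
2 · 0 · 0 · 3 · 0 · 3
2 · 2 · 0 · 3 · 3 · 0
1 · 0 · 0 · 1 · 3 · 1
3 · 3 · 0 · 3 · 1 · 0
gen 6: 3 · 2 · 2 · 0 · 0 · 2
3 · 3 · 1 · 0 · 0 · 3
2 · 0 · 0 · 3 · 0 · 3
2 · 2 · 0 · 3 · 3 · 0
1 · 0 · 0 · 1 · 3 · 1
3 · 3 · 0 · 3 · 1 · 0
gen 7: 2 · 0 · 3 · 0 · 0 · 2
1 · 1 · 2 · 0 · 0 · 3
3 · 1 · 0 · 3 · 0 · 3
2 · 2 · 0 · 3 · 3 · 0
1 · 0 · 0 · 1 · 3 · 1
3 · 3 · 0 · 3 · 1 · 0
gen 8: 3 · 0 · 3 · 0 · 0 · 2
1 · 1 · 2 · 0 · 0 · 3
3 · 1 · 0 · 3 · 0 · 3
2 · 2 · 0 · 3 · 3 · 0
1 · 0 · 0 · 1 · 3 · 1
3 · 3 · 0 · 3 · 1 · 0
gen 9: 0 · 1 · 3 · 0 · 0 · 2
2 · 1 · 2 · 0 · 0 · 3
3 · 1 · 0 · 3 · 0 · 3
2 · 2 · 0 · 3 · 3 · 0
1 · 0 · 0 · 1 · 3 · 1
3 · 3 · 0 · 3 · 1 · 0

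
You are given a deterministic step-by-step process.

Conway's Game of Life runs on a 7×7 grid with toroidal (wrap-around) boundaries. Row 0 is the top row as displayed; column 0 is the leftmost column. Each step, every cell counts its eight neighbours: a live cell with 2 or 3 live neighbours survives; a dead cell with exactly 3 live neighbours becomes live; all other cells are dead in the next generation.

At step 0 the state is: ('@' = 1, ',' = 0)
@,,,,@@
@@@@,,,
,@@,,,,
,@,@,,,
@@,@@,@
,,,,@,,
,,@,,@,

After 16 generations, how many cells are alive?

8

[0] @,,,,@@
@@@@,,,
,@@,,,,
,@,@,,,
@@,@@,@
,,,,@,,
,,@,,@,
[1] @,,@@@,
,,,@,,,
,,,,,,,
,,,@@,,
@@,@@@,
@@@,@,@
,,,,@@,
[2] ,,,@,@@
,,,@,,,
,,,@@,,
,,@@,@,
,,,,,,,
,,@,,,,
,,@,,,,
[3] ,,@@@,,
,,@@,@,
,,,,,,,
,,@@,,,
,,@@,,,
,,,,,,,
,,@@,,,
[4] ,@,,,,,
,,@,,,,
,,,,@,,
,,@@,,,
,,@@,,,
,,,,,,,
,,@,@,,
[5] ,@@@,,,
,,,,,,,
,,@,,,,
,,@,@,,
,,@@,,,
,,@,,,,
,,,,,,,
[6] ,,@,,,,
,@,@,,,
,,,@,,,
,@@,,,,
,@@,,,,
,,@@,,,
,@,@,,,
[7] ,@,@,,,
,,,@,,,
,@,@,,,
,@,@,,,
,,,,,,,
,,,@,,,
,@,@,,,
[8] ,,,@@,,
,,,@@,,
,,,@@,,
,,,,,,,
,,@,,,,
,,@,,,,
,,,@@,,
[9] ,,@,,@,
,,@,,@,
,,,@@,,
,,,@,,,
,,,,,,,
,,@,,,,
,,@,@,,
[10] ,@@,@@,
,,@,,@,
,,@@@,,
,,,@@,,
,,,,,,,
,,,@,,,
,@@,,,,
[11] ,,,,@@,
,,,,,@,
,,@,,@,
,,@,@,,
,,,@@,,
,,@,,,,
,@,,@,,
[12] ,,,,@@,
,,,,,@@
,,,@@@,
,,@,@@,
,,@,@,,
,,@,@,,
,,,@@@,
[13] ,,,@,,,
,,,@,,@
,,,@,,,
,,@,,,,
,@@,@,,
,,@,,,,
,,,,,,,
[14] ,,,,,,,
,,@@@,,
,,@@,,,
,@@,,,,
,@@,,,,
,@@@,,,
,,,,,,,
[15] ,,,@,,,
,,@,@,,
,,,,@,,
,,,,,,,
@,,,,,,
,@,@,,,
,,@,,,,
[16] ,,@@,,,
,,,,@,,
,,,@,,,
,,,,,,,
,,,,,,,
,@@,,,,
,,@@,,,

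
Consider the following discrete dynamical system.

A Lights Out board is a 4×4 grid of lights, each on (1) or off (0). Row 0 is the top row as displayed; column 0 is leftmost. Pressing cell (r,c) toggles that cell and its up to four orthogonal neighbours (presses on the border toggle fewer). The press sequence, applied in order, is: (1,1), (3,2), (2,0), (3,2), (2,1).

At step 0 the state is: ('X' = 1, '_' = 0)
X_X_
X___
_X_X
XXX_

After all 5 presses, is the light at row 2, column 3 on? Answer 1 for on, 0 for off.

1

gen 0: X_X_
X___
_X_X
XXX_
gen 1: XXX_
_XX_
___X
XXX_
gen 2: XXX_
_XX_
__XX
X__X
gen 3: XXX_
XXX_
XXXX
___X
gen 4: XXX_
XXX_
XX_X
_XX_
gen 5: XXX_
X_X_
__XX
__X_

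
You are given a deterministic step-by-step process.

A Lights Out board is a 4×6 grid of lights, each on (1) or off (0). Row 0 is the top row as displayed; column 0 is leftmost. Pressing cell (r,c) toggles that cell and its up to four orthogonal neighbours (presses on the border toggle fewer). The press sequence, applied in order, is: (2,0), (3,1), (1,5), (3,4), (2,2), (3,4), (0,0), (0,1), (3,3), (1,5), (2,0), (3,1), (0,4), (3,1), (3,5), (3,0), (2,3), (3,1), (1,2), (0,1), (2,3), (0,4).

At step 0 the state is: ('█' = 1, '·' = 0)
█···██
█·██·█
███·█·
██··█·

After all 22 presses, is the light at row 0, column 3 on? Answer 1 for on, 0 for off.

0

[0] █···██
█·██·█
███·█·
██··█·
[1] █···██
··██·█
··█·█·
·█··█·
[2] █···██
··██·█
·██·█·
█·█·█·
[3] █···█·
··███·
·██·██
█·█·█·
[4] █···█·
··███·
·██··█
█·██·█
[5] █···█·
···██·
···█·█
█··█·█
[6] █···█·
···██·
···███
█···█·
[7] ·█··█·
█··██·
···███
█···█·
[8] █·█·█·
██·██·
···███
█···█·
[9] █·█·█·
██·██·
····██
█·██··
[10] █·█·██
██·█·█
····█·
█·██··
[11] █·█·██
·█·█·█
██··█·
··██··
[12] █·█·██
·█·█·█
█···█·
██·█··
[13] █·██··
·█·███
█···█·
██·█··
[14] █·██··
·█·███
██··█·
··██··
[15] █·██··
·█·███
██··██
··████
[16] █·██··
·█·███
·█··██
██████
[17] █·██··
·█··██
·███·█
███·██
[18] █·██··
·█··██
··██·█
····██
[19] █··█··
··████
···█·█
····██
[20] ·███··
·█████
···█·█
····██
[21] ·███··
·██·██
··█·██
···███
[22] ·██·██
·██··█
··█·██
···███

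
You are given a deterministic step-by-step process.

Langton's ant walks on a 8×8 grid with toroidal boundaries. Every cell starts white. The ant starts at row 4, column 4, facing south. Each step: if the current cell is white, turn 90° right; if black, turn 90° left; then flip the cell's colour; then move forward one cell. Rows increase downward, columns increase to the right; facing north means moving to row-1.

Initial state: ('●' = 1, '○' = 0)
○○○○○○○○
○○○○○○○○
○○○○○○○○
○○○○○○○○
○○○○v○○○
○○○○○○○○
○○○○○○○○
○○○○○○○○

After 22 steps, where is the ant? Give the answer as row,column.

3,7

0) ○○○○○○○○
○○○○○○○○
○○○○○○○○
○○○○○○○○
○○○○v○○○
○○○○○○○○
○○○○○○○○
○○○○○○○○
1) ○○○○○○○○
○○○○○○○○
○○○○○○○○
○○○○○○○○
○○○<●○○○
○○○○○○○○
○○○○○○○○
○○○○○○○○
2) ○○○○○○○○
○○○○○○○○
○○○○○○○○
○○○^○○○○
○○○●●○○○
○○○○○○○○
○○○○○○○○
○○○○○○○○
3) ○○○○○○○○
○○○○○○○○
○○○○○○○○
○○○●>○○○
○○○●●○○○
○○○○○○○○
○○○○○○○○
○○○○○○○○
4) ○○○○○○○○
○○○○○○○○
○○○○○○○○
○○○●●○○○
○○○●v○○○
○○○○○○○○
○○○○○○○○
○○○○○○○○
5) ○○○○○○○○
○○○○○○○○
○○○○○○○○
○○○●●○○○
○○○●○>○○
○○○○○○○○
○○○○○○○○
○○○○○○○○
6) ○○○○○○○○
○○○○○○○○
○○○○○○○○
○○○●●○○○
○○○●○●○○
○○○○○v○○
○○○○○○○○
○○○○○○○○
7) ○○○○○○○○
○○○○○○○○
○○○○○○○○
○○○●●○○○
○○○●○●○○
○○○○<●○○
○○○○○○○○
○○○○○○○○
8) ○○○○○○○○
○○○○○○○○
○○○○○○○○
○○○●●○○○
○○○●^●○○
○○○○●●○○
○○○○○○○○
○○○○○○○○
9) ○○○○○○○○
○○○○○○○○
○○○○○○○○
○○○●●○○○
○○○●●>○○
○○○○●●○○
○○○○○○○○
○○○○○○○○
10) ○○○○○○○○
○○○○○○○○
○○○○○○○○
○○○●●^○○
○○○●●○○○
○○○○●●○○
○○○○○○○○
○○○○○○○○
11) ○○○○○○○○
○○○○○○○○
○○○○○○○○
○○○●●●>○
○○○●●○○○
○○○○●●○○
○○○○○○○○
○○○○○○○○
12) ○○○○○○○○
○○○○○○○○
○○○○○○○○
○○○●●●●○
○○○●●○v○
○○○○●●○○
○○○○○○○○
○○○○○○○○
13) ○○○○○○○○
○○○○○○○○
○○○○○○○○
○○○●●●●○
○○○●●<●○
○○○○●●○○
○○○○○○○○
○○○○○○○○
14) ○○○○○○○○
○○○○○○○○
○○○○○○○○
○○○●●^●○
○○○●●●●○
○○○○●●○○
○○○○○○○○
○○○○○○○○
15) ○○○○○○○○
○○○○○○○○
○○○○○○○○
○○○●<○●○
○○○●●●●○
○○○○●●○○
○○○○○○○○
○○○○○○○○
16) ○○○○○○○○
○○○○○○○○
○○○○○○○○
○○○●○○●○
○○○●v●●○
○○○○●●○○
○○○○○○○○
○○○○○○○○
17) ○○○○○○○○
○○○○○○○○
○○○○○○○○
○○○●○○●○
○○○●○>●○
○○○○●●○○
○○○○○○○○
○○○○○○○○
18) ○○○○○○○○
○○○○○○○○
○○○○○○○○
○○○●○^●○
○○○●○○●○
○○○○●●○○
○○○○○○○○
○○○○○○○○
19) ○○○○○○○○
○○○○○○○○
○○○○○○○○
○○○●○●>○
○○○●○○●○
○○○○●●○○
○○○○○○○○
○○○○○○○○
20) ○○○○○○○○
○○○○○○○○
○○○○○○^○
○○○●○●○○
○○○●○○●○
○○○○●●○○
○○○○○○○○
○○○○○○○○
21) ○○○○○○○○
○○○○○○○○
○○○○○○●>
○○○●○●○○
○○○●○○●○
○○○○●●○○
○○○○○○○○
○○○○○○○○
22) ○○○○○○○○
○○○○○○○○
○○○○○○●●
○○○●○●○v
○○○●○○●○
○○○○●●○○
○○○○○○○○
○○○○○○○○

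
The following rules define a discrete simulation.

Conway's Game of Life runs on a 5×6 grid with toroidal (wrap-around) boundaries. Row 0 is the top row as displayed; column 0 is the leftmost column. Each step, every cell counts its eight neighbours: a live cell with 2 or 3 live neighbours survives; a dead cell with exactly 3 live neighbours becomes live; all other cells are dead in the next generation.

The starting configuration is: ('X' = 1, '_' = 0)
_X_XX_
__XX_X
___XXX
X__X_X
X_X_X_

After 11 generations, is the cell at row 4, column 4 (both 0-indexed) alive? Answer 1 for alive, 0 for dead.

1

0) _X_XX_
__XX_X
___XXX
X__X_X
X_X_X_
1) XX____
X____X
______
XXX___
X_X___
2) ______
XX___X
_____X
X_X___
__X__X
3) _X___X
X____X
_____X
XX___X
_X____
4) _X___X
____XX
_X__X_
_X___X
_XX__X
5) _XX__X
____XX
____X_
_X__XX
_XX_XX
6) _XX___
X__XXX
X__X__
_XX___
______
7) XXXXXX
X__XXX
X__X__
_XX___
______
8) _XX___
______
X__X__
_XX___
____XX
9) ______
_XX___
_XX___
XXXXXX
X__X__
10) _XX___
_XX___
____XX
____XX
X__X__
11) X__X__
XXXX__
X__XXX
X__X__
XXXXXX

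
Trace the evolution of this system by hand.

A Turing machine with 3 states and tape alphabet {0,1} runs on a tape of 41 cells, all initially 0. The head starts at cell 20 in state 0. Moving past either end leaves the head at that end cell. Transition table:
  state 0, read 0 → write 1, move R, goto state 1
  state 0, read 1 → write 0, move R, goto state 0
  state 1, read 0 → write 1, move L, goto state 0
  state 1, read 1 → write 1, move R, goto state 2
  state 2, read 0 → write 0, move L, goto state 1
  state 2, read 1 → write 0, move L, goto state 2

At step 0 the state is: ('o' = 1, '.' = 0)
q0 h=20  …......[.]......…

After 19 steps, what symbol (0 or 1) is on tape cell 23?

0

step 0: q0 h=20  …......[.]......…
step 1: q1 h=21  ….....o[.]......…
step 2: q0 h=20  …......[o]o.....…
step 3: q0 h=21  …......[o]......…
step 4: q0 h=22  …......[.]......…
step 5: q1 h=23  ….....o[.]......…
step 6: q0 h=22  …......[o]o.....…
step 7: q0 h=23  …......[o]......…
step 8: q0 h=24  …......[.]......…
step 9: q1 h=25  ….....o[.]......…
step 10: q0 h=24  …......[o]o.....…
step 11: q0 h=25  …......[o]......…
step 12: q0 h=26  …......[.]......…
step 13: q1 h=27  ….....o[.]......…
step 14: q0 h=26  …......[o]o.....…
step 15: q0 h=27  …......[o]......…
step 16: q0 h=28  …......[.]......…
step 17: q1 h=29  ….....o[.]......…
step 18: q0 h=28  …......[o]o.....…
step 19: q0 h=29  …......[o]......…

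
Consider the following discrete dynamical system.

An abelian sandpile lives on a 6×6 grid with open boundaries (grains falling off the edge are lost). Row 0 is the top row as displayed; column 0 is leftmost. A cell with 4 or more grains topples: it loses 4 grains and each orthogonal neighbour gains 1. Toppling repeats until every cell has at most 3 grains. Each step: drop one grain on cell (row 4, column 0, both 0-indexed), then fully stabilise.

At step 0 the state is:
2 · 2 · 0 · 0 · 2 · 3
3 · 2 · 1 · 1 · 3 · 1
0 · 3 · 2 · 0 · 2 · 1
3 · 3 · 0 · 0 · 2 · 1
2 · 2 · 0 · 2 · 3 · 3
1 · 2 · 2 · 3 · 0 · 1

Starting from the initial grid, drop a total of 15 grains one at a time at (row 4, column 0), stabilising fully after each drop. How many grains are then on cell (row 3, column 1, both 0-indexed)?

0

[0] 2 · 2 · 0 · 0 · 2 · 3
3 · 2 · 1 · 1 · 3 · 1
0 · 3 · 2 · 0 · 2 · 1
3 · 3 · 0 · 0 · 2 · 1
2 · 2 · 0 · 2 · 3 · 3
1 · 2 · 2 · 3 · 0 · 1
[1] 2 · 2 · 0 · 0 · 2 · 3
3 · 2 · 1 · 1 · 3 · 1
0 · 3 · 2 · 0 · 2 · 1
3 · 3 · 0 · 0 · 2 · 1
3 · 2 · 0 · 2 · 3 · 3
1 · 2 · 2 · 3 · 0 · 1
[2] 2 · 2 · 0 · 0 · 2 · 3
3 · 3 · 1 · 1 · 3 · 1
2 · 0 · 3 · 0 · 2 · 1
1 · 2 · 1 · 0 · 2 · 1
2 · 0 · 1 · 2 · 3 · 3
2 · 3 · 2 · 3 · 0 · 1
[3] 2 · 2 · 0 · 0 · 2 · 3
3 · 3 · 1 · 1 · 3 · 1
2 · 0 · 3 · 0 · 2 · 1
1 · 2 · 1 · 0 · 2 · 1
3 · 0 · 1 · 2 · 3 · 3
2 · 3 · 2 · 3 · 0 · 1
[4] 2 · 2 · 0 · 0 · 2 · 3
3 · 3 · 1 · 1 · 3 · 1
2 · 0 · 3 · 0 · 2 · 1
2 · 2 · 1 · 0 · 2 · 1
0 · 1 · 1 · 2 · 3 · 3
3 · 3 · 2 · 3 · 0 · 1
[5] 2 · 2 · 0 · 0 · 2 · 3
3 · 3 · 1 · 1 · 3 · 1
2 · 0 · 3 · 0 · 2 · 1
2 · 2 · 1 · 0 · 2 · 1
1 · 1 · 1 · 2 · 3 · 3
3 · 3 · 2 · 3 · 0 · 1
[6] 2 · 2 · 0 · 0 · 2 · 3
3 · 3 · 1 · 1 · 3 · 1
2 · 0 · 3 · 0 · 2 · 1
2 · 2 · 1 · 0 · 2 · 1
2 · 1 · 1 · 2 · 3 · 3
3 · 3 · 2 · 3 · 0 · 1
[7] 2 · 2 · 0 · 0 · 2 · 3
3 · 3 · 1 · 1 · 3 · 1
2 · 0 · 3 · 0 · 2 · 1
2 · 2 · 1 · 0 · 2 · 1
3 · 1 · 1 · 2 · 3 · 3
3 · 3 · 2 · 3 · 0 · 1
[8] 2 · 2 · 0 · 0 · 2 · 3
3 · 3 · 1 · 1 · 3 · 1
2 · 0 · 3 · 0 · 2 · 1
3 · 2 · 1 · 0 · 2 · 1
1 · 3 · 1 · 2 · 3 · 3
1 · 0 · 3 · 3 · 0 · 1
[9] 2 · 2 · 0 · 0 · 2 · 3
3 · 3 · 1 · 1 · 3 · 1
2 · 0 · 3 · 0 · 2 · 1
3 · 2 · 1 · 0 · 2 · 1
2 · 3 · 1 · 2 · 3 · 3
1 · 0 · 3 · 3 · 0 · 1
[10] 2 · 2 · 0 · 0 · 2 · 3
3 · 3 · 1 · 1 · 3 · 1
2 · 0 · 3 · 0 · 2 · 1
3 · 2 · 1 · 0 · 2 · 1
3 · 3 · 1 · 2 · 3 · 3
1 · 0 · 3 · 3 · 0 · 1
[11] 2 · 2 · 0 · 0 · 2 · 3
3 · 3 · 1 · 1 · 3 · 1
3 · 1 · 3 · 0 · 2 · 1
1 · 0 · 2 · 0 · 2 · 1
2 · 1 · 2 · 2 · 3 · 3
2 · 1 · 3 · 3 · 0 · 1
[12] 2 · 2 · 0 · 0 · 2 · 3
3 · 3 · 1 · 1 · 3 · 1
3 · 1 · 3 · 0 · 2 · 1
1 · 0 · 2 · 0 · 2 · 1
3 · 1 · 2 · 2 · 3 · 3
2 · 1 · 3 · 3 · 0 · 1
[13] 2 · 2 · 0 · 0 · 2 · 3
3 · 3 · 1 · 1 · 3 · 1
3 · 1 · 3 · 0 · 2 · 1
2 · 0 · 2 · 0 · 2 · 1
0 · 2 · 2 · 2 · 3 · 3
3 · 1 · 3 · 3 · 0 · 1
[14] 2 · 2 · 0 · 0 · 2 · 3
3 · 3 · 1 · 1 · 3 · 1
3 · 1 · 3 · 0 · 2 · 1
2 · 0 · 2 · 0 · 2 · 1
1 · 2 · 2 · 2 · 3 · 3
3 · 1 · 3 · 3 · 0 · 1
[15] 2 · 2 · 0 · 0 · 2 · 3
3 · 3 · 1 · 1 · 3 · 1
3 · 1 · 3 · 0 · 2 · 1
2 · 0 · 2 · 0 · 2 · 1
2 · 2 · 2 · 2 · 3 · 3
3 · 1 · 3 · 3 · 0 · 1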